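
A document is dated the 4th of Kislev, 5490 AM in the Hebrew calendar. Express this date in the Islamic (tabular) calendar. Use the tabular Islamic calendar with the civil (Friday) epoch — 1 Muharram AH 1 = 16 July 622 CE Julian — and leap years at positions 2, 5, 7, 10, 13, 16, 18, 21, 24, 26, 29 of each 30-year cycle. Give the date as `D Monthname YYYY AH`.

Both dates share Julian Day Number 2352893; in the tabular Islamic calendar that is 4 Jumada al-Awwal 1142 AH.

4 Jumada al-Awwal 1142 AH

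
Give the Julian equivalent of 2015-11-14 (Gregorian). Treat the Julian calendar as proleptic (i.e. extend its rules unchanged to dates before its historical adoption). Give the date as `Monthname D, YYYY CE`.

For dates in this range the Gregorian date is 13 days ahead of the Julian.
14 November 2015 Gregorian − 13 days → 1 November 2015 Julian.

November 1, 2015 CE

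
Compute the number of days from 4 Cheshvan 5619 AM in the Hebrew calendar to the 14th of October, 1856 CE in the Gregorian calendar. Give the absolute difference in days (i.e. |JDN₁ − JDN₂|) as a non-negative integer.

JDN of the first date = 2399965.
JDN of the second date = 2399237.
|2399237 − 2399965| = 728.

728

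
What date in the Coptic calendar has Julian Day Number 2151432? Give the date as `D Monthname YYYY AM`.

25 Parmouti 894 AM

The proleptic Gregorian equivalent of JDN 2151432 is 27 April 1178.
In the Coptic calendar that day is 25 Parmouti 894 AM.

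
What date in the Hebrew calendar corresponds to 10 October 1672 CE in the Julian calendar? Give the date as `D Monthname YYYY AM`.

29 Tishrei 5433 AM

The source date corresponds to 20 October 1672 in the Gregorian calendar (JDN 2332039).
That day falls on 29 Tishrei 5433 AM in the Hebrew calendar.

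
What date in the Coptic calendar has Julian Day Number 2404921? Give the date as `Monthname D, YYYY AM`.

Parmouti 30, 1588 AM

JDN 2404921 is 7 May 1872 in the Gregorian calendar.
In the Coptic calendar that day is Parmouti 30, 1588 AM.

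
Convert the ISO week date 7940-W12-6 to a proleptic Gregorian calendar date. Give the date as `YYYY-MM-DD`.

ISO week 1 of 7940 is the week containing the first Thursday of 7940.
Week 12, day 6 (Saturday) lands on 7940-03-23.

7940-03-23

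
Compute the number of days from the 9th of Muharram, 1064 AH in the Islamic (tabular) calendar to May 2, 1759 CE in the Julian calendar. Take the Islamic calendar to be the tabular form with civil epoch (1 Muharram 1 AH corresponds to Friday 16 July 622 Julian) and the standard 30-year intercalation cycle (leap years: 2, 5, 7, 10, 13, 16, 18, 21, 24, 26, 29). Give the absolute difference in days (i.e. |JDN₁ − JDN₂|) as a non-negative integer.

First date → JDN 2325140; second date → JDN 2363654.
The interval is |2325140 − 2363654| = 38514 days.

38514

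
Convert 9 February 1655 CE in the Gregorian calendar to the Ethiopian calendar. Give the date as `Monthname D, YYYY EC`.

Yekatit 5, 1647 EC

Both dates share Julian Day Number 2325576; in the Ethiopian calendar that is 5 Yekatit 1647 EC.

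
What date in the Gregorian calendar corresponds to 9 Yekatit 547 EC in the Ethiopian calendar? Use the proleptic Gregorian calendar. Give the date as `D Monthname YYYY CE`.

Both dates share Julian Day Number 1923805; in the Gregorian calendar that is 5 February 555 CE.

5 February 555 CE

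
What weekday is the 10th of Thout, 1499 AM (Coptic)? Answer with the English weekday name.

Wednesday

Equivalently 18 September 1782 Gregorian, JDN 2372183.
JDN 2372183 mod 7 = 2, and JDN 0 was a Monday, so this is a Wednesday.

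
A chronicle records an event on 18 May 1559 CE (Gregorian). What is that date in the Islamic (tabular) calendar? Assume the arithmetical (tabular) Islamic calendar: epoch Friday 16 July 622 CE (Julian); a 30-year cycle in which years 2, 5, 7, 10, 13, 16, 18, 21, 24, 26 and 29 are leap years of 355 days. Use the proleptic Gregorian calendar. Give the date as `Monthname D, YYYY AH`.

Rajab 30, 966 AH

Both dates share Julian Day Number 2290610; in the tabular Islamic calendar that is 30 Rajab 966 AH.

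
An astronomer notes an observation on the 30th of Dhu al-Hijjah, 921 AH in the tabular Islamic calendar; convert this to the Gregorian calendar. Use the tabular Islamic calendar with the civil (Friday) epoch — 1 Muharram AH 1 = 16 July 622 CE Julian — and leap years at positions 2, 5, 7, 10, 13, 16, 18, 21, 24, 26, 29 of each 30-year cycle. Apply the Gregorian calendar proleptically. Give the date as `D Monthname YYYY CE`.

14 February 1516 CE

Julian Day Number of the source date = 2274811.
Converting JDN 2274811 to the Gregorian calendar gives 14 February 1516 CE.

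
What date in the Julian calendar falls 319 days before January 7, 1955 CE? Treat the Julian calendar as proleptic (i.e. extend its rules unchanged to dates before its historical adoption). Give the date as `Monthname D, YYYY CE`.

February 22, 1954 CE

The starting date is JDN 2435128; 2435128 − 319 = 2434809.
JDN 2434809 corresponds to February 22, 1954 CE.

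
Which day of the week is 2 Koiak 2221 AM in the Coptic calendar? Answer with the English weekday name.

Monday

This is JDN 2635976 (15 December 2504 Gregorian).
2635976 ≡ 0 (mod 7); counting from Monday = 0 gives Monday.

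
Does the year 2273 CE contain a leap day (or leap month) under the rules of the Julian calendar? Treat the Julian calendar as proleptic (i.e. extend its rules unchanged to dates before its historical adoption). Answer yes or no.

2273 mod 4 = 1, so it is a common year in the Julian calendar.

no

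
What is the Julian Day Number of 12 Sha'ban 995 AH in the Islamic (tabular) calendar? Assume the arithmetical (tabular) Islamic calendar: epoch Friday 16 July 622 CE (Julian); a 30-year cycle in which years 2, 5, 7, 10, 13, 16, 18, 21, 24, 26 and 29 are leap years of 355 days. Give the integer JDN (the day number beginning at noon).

Equivalently 18 July 1587 (Gregorian).
JDN 2400001 is 17 November 1858 CE (Gregorian), MJD 0; the target day is −99103 days from there, so JDN = 2300898.

2300898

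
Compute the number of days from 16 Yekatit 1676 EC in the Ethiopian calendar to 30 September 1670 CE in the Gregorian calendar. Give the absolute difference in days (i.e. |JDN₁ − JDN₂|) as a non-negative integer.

First date → JDN 2336180; second date → JDN 2331288.
The interval is |2336180 − 2331288| = 4892 days.

4892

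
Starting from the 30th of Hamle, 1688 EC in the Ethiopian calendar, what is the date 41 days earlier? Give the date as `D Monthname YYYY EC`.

19 Sene 1688 EC

JDN of the 30th of Hamle, 1688 EC = 2340727.
2340727 − 41 = 2340686.
JDN 2340686 in the Ethiopian calendar is 19 Sene 1688 EC.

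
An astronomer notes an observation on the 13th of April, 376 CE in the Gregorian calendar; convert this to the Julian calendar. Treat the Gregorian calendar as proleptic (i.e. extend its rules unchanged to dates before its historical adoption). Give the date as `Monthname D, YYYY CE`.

April 12, 376 CE

At this point the Julian calendar is 1 day behind the Gregorian.
13 April 376 Gregorian − 1 day → 12 April 376 Julian.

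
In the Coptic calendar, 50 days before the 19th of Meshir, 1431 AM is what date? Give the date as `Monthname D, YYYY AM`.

The starting date is JDN 2347505; 2347505 − 50 = 2347455.
JDN 2347455 corresponds to Koiak 29, 1431 AM.

Koiak 29, 1431 AM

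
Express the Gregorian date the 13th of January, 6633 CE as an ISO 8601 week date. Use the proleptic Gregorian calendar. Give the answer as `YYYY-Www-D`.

6633-W02-7

The weekday is Sunday (ISO weekday 7).
That Sunday belongs to ISO week 2 of ISO year 6633.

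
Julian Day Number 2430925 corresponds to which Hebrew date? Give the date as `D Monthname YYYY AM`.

JDN 2430925 is 19 July 1943 in the Gregorian calendar.
In the Hebrew calendar that day is 16 Tammuz 5703 AM.

16 Tammuz 5703 AM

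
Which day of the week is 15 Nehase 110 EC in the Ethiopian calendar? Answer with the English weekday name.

Sunday

In the proleptic Gregorian calendar this is 7 August 118 (JDN 1764377).
1764377 ≡ 6 (mod 7); counting from Monday = 0 gives Sunday.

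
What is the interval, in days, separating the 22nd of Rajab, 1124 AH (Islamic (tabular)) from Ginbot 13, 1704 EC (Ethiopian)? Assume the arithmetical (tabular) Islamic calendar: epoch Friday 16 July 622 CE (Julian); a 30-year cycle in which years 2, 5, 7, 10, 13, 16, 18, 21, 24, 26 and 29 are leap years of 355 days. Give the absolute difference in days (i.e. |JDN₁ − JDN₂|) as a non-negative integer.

98

JDN of the first date = 2346592.
JDN of the second date = 2346494.
|2346494 − 2346592| = 98.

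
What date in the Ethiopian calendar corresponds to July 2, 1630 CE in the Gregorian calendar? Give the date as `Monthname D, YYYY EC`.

Julian Day Number of the source date = 2316588.
Converting JDN 2316588 to the Ethiopian calendar gives 28 Sene 1622 EC.

Sene 28, 1622 EC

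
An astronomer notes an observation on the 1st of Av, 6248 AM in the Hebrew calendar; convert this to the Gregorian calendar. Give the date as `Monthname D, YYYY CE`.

Both dates share Julian Day Number 2629975; in the Gregorian calendar that is 10 July 2488 CE.

July 10, 2488 CE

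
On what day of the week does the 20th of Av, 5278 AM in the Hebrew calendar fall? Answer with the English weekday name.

Wednesday

Equivalently 7 August 1518 Gregorian, JDN 2275716.
Since JDN mod 7 = 2 (0 = Monday), the day is Wednesday.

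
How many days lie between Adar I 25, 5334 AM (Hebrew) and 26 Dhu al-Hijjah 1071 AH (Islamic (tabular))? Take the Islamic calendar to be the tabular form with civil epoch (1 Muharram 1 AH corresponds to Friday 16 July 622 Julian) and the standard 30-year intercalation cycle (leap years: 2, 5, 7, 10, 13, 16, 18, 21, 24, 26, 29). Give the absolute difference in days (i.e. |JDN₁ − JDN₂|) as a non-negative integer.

31954

First date → JDN 2296008; second date → JDN 2327962.
The interval is |2296008 − 2327962| = 31954 days.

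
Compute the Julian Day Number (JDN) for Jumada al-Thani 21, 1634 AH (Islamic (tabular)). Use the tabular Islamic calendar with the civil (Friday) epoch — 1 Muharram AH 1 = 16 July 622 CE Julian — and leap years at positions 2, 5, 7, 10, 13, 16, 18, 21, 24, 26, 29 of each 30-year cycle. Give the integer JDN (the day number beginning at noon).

Equivalently 20 May 2207 (Gregorian).
JDN 2451545 is 1 January 2000 CE (Gregorian); the target day is +75744 days from there, so JDN = 2527289.

2527289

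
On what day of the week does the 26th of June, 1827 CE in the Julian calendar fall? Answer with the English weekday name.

This is JDN 2388546 (8 July 1827 Gregorian).
2388546 ≡ 6 (mod 7); counting from Monday = 0 gives Sunday.

Sunday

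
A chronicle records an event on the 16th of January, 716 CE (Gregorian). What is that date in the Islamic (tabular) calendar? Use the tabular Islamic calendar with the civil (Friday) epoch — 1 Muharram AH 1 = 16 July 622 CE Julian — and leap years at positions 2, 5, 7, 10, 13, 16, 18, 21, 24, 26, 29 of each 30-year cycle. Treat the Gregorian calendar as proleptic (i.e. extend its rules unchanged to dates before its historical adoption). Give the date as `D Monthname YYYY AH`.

Julian Day Number of the source date = 1982588.
Converting JDN 1982588 to the tabular Islamic calendar gives 12 Jumada al-Awwal 97 AH.

12 Jumada al-Awwal 97 AH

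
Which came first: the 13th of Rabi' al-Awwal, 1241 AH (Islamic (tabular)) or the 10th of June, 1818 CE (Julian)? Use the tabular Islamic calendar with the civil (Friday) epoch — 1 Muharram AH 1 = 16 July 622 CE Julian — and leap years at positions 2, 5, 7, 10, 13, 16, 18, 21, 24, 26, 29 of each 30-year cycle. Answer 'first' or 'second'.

The two dates have Julian Day Numbers 2387926 and 2385243 respectively.
Since 2385243 < 2387926, the second date comes first.

second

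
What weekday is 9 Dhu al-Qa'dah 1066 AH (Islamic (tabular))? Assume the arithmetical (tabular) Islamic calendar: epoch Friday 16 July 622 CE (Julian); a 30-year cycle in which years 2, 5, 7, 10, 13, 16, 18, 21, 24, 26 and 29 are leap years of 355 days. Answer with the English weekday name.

In the Gregorian calendar this is 29 August 1656 (JDN 2326143).
JDN 2326143 mod 7 = 1, and JDN 0 was a Monday, so this is a Tuesday.

Tuesday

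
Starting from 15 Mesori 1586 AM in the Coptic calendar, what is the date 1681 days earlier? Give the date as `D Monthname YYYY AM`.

Counting 1681 days back from JDN 2404295 reaches JDN 2402614, which is 5 Tobi 1582 AM.

5 Tobi 1582 AM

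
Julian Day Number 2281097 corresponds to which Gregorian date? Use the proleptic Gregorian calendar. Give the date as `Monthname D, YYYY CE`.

JDN 2451545 is 1 Jan 2000; 2281097 is −170448 days from there.

May 1, 1533 CE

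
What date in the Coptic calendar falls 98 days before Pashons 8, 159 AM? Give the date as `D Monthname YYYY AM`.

Counting 98 days back from JDN 1882986 reaches JDN 1882888, which is 30 Tobi 159 AM.

30 Tobi 159 AM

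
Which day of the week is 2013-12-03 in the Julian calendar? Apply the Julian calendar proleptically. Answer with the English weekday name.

This is JDN 2456643 (16 December 2013 Gregorian).
Since JDN mod 7 = 0 (0 = Monday), the day is Monday.

Monday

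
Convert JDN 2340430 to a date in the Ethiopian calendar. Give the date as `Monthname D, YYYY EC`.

Tikimt 3, 1688 EC

The Gregorian equivalent of JDN 2340430 is 11 October 1695.
In the Ethiopian calendar that day is Tikimt 3, 1688 EC.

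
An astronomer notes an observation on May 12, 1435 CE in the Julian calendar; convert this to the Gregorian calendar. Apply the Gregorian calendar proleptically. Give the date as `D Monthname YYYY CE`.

At this point the Julian calendar is 9 days behind the Gregorian.
12 May 1435 Julian + 9 days → 21 May 1435 Gregorian.

21 May 1435 CE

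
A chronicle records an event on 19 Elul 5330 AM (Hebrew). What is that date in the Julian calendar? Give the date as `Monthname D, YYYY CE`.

August 20, 1570 CE

The source date corresponds to 30 August 1570 in the proleptic Gregorian calendar (JDN 2294732).
That day falls on 20 August 1570 CE in the Julian calendar.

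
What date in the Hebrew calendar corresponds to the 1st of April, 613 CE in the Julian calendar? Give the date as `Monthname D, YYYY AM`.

Nisan 6, 4373 AM

The source date corresponds to 4 April 613 in the proleptic Gregorian calendar (JDN 1945047).
That day falls on 6 Nisan 4373 AM in the Hebrew calendar.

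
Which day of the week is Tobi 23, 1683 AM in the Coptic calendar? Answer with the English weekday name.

In the Gregorian calendar this is 31 January 1967 (JDN 2439522).
JDN 2439522 mod 7 = 1, and JDN 0 was a Monday, so this is a Tuesday.

Tuesday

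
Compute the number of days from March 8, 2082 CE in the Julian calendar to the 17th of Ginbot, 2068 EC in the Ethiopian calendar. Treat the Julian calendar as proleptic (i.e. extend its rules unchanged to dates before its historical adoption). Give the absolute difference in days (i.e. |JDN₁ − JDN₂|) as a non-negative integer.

JDN of the first date = 2481575.
JDN of the second date = 2479449.
|2479449 − 2481575| = 2126.

2126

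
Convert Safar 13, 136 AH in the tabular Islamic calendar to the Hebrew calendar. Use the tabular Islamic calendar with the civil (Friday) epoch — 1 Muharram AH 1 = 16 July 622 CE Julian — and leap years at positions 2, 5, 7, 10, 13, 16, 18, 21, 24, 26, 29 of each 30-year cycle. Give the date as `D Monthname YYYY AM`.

Julian Day Number of the source date = 1996321.
Converting JDN 1996321 to the Hebrew calendar gives 14 Elul 4513 AM.

14 Elul 4513 AM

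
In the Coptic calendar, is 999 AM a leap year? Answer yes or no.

999 mod 4 = 3; in the Coptic calendar a year is leap when year mod 4 = 3, so it is a leap year.

yes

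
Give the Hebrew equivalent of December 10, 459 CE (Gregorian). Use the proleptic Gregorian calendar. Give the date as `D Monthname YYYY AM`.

Both dates share Julian Day Number 1889050; in the Hebrew calendar that is 27 Kislev 4220 AM.

27 Kislev 4220 AM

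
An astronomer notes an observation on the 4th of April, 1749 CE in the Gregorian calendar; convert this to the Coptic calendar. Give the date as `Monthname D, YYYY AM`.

Julian Day Number of the source date = 2359963.
Converting JDN 2359963 to the Coptic calendar gives 28 Paremhat 1465 AM.

Paremhat 28, 1465 AM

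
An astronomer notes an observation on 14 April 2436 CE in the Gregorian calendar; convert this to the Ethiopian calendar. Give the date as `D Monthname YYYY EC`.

Julian Day Number of the source date = 2610895.
Converting JDN 2610895 to the Ethiopian calendar gives 3 Miyazya 2428 EC.

3 Miyazya 2428 EC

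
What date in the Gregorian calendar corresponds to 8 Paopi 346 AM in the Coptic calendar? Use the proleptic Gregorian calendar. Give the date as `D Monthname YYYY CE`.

8 October 629 CE

Julian Day Number of the source date = 1951078.
Converting JDN 1951078 to the Gregorian calendar gives 8 October 629 CE.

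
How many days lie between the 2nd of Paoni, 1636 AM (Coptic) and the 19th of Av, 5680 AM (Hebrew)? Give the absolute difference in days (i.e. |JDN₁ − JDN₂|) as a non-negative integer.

First date → JDN 2422485; second date → JDN 2422540.
The interval is |2422485 − 2422540| = 55 days.

55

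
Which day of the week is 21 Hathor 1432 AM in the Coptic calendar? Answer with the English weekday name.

In the Gregorian calendar this is 29 November 1715 (JDN 2347783).
JDN 2347783 mod 7 = 4, and JDN 0 was a Monday, so this is a Friday.

Friday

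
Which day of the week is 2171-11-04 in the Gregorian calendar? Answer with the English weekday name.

Since JDN mod 7 = 0 (0 = Monday), the day is Monday.

Monday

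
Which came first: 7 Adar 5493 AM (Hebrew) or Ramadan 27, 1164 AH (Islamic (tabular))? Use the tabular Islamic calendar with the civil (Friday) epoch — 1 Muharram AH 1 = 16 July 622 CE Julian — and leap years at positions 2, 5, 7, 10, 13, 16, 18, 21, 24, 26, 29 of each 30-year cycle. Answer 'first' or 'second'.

First date → JDN 2354078; second date → JDN 2360830.
JDN 2354078 < JDN 2360830, so the first date is earlier.

first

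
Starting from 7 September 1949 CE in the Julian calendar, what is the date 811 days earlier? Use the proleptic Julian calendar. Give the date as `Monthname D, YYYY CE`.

June 19, 1947 CE

JDN of 7 September 1949 CE = 2433180.
2433180 − 811 = 2432369.
JDN 2432369 in the Julian calendar is June 19, 1947 CE.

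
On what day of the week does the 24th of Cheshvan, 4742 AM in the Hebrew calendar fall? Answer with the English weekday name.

In the proleptic Gregorian calendar this is 31 October 981 (JDN 2079667).
2079667 ≡ 2 (mod 7); counting from Monday = 0 gives Wednesday.

Wednesday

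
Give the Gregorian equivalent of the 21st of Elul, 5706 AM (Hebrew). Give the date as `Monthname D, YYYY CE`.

September 17, 1946 CE

Julian Day Number of the source date = 2432081.
Converting JDN 2432081 to the Gregorian calendar gives 17 September 1946 CE.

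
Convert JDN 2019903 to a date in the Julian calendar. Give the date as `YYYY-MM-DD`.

0818-03-12

The proleptic Gregorian equivalent of JDN 2019903 is 16 March 818.
In the Julian calendar that day is 0818-03-12.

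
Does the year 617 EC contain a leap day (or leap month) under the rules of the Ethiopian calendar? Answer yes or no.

no

617 mod 4 = 1; in the Ethiopian calendar a year is leap when year mod 4 = 3, so it is a common year.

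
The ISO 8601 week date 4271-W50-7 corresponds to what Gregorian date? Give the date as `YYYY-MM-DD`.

4271-12-17

ISO week 1 of 4271 is the week containing the first Thursday of 4271.
Week 50, day 7 (Sunday) lands on 4271-12-17.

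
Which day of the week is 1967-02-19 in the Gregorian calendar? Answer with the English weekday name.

Sunday

2439541 ≡ 6 (mod 7); counting from Monday = 0 gives Sunday.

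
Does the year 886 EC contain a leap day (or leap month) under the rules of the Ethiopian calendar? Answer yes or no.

no

886 mod 4 = 2; in the Ethiopian calendar a year is leap when year mod 4 = 3, so it is a common year.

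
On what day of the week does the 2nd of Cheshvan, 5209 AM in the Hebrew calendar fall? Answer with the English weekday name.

Tuesday

In the proleptic Gregorian calendar this is 10 October 1448 (JDN 2250214).
Since JDN mod 7 = 1 (0 = Monday), the day is Tuesday.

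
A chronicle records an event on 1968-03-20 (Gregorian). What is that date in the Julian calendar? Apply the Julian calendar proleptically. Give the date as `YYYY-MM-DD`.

The Julian–Gregorian offset here is 13 days (Julian trailing).
20 March 1968 Gregorian − 13 days → 7 March 1968 Julian.

1968-03-07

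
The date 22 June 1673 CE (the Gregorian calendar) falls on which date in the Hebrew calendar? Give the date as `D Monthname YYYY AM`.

8 Tammuz 5433 AM

Both dates share Julian Day Number 2332284; in the Hebrew calendar that is 8 Tammuz 5433 AM.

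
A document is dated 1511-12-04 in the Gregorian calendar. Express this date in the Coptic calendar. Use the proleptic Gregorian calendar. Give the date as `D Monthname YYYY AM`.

Julian Day Number of the source date = 2273278.
Converting JDN 2273278 to the Coptic calendar gives 27 Hathor 1228 AM.

27 Hathor 1228 AM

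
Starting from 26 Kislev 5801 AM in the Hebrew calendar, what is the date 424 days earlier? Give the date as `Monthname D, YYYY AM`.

Tishrei 16, 5800 AM

The starting date is JDN 2466490; 2466490 − 424 = 2466066.
JDN 2466066 corresponds to Tishrei 16, 5800 AM.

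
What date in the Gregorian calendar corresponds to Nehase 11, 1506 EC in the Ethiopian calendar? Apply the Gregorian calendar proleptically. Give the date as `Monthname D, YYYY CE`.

Julian Day Number of the source date = 2274262.
Converting JDN 2274262 to the Gregorian calendar gives 14 August 1514 CE.

August 14, 1514 CE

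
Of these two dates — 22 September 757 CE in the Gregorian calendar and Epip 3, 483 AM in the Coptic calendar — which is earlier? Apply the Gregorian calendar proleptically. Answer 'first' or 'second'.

The two dates have Julian Day Numbers 1997813 and 2001382 respectively.
Since 1997813 < 2001382, the first date comes first.

first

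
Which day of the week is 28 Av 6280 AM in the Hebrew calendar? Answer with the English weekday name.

Equivalently 13 August 2520 Gregorian, JDN 2641696.
JDN 2641696 mod 7 = 1, and JDN 0 was a Monday, so this is a Tuesday.

Tuesday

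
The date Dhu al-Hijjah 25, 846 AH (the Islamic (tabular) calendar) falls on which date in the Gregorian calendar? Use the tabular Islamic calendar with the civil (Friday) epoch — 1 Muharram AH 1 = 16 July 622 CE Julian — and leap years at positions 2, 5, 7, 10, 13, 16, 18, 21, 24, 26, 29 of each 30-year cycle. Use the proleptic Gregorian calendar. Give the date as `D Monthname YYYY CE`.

5 May 1443 CE

Julian Day Number of the source date = 2248229.
Converting JDN 2248229 to the Gregorian calendar gives 5 May 1443 CE.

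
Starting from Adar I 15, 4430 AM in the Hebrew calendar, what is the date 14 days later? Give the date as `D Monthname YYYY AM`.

29 Adar I 4430 AM

Counting 14 days forward from JDN 1965817 reaches JDN 1965831, which is 29 Adar I 4430 AM.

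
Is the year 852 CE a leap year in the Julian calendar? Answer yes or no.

852 mod 4 = 0, so it is a leap year in the Julian calendar.

yes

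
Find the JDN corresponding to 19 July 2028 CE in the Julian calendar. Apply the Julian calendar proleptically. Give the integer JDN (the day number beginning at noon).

Equivalently 1 August 2028 (Gregorian).
JDN 2451545 is 1 January 2000 CE (Gregorian); the target day is +10440 days from there, so JDN = 2461985.

2461985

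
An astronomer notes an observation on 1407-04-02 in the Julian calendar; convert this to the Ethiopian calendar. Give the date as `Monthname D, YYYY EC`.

Miyazya 7, 1399 EC

Julian Day Number of the source date = 2235056.
Converting JDN 2235056 to the Ethiopian calendar gives 7 Miyazya 1399 EC.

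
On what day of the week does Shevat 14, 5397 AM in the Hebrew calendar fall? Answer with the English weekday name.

Sunday

This is JDN 2319001 (8 February 1637 Gregorian).
2319001 ≡ 6 (mod 7); counting from Monday = 0 gives Sunday.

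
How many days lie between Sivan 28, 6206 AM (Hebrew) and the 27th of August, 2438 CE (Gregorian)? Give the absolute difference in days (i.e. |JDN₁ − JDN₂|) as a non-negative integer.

2857

JDN of the first date = 2614617.
JDN of the second date = 2611760.
|2611760 − 2614617| = 2857.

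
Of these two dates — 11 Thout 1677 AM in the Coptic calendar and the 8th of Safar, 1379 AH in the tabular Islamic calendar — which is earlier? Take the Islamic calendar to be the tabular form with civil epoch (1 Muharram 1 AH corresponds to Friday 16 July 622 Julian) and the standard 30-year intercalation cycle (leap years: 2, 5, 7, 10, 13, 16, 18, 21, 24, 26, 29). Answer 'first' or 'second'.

Converting both to JDN: 2437199 vs 2436794; the smaller is the second.

second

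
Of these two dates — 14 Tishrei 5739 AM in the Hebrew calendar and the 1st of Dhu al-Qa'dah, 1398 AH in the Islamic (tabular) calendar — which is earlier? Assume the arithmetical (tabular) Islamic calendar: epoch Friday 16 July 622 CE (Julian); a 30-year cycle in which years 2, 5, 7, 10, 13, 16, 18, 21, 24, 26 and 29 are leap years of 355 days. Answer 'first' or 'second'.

second

The two dates have Julian Day Numbers 2443797 and 2443785 respectively.
Since 2443785 < 2443797, the second date comes first.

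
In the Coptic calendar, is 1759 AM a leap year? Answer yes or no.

yes

1759 mod 4 = 3; in the Coptic calendar a year is leap when year mod 4 = 3, so it is a leap year.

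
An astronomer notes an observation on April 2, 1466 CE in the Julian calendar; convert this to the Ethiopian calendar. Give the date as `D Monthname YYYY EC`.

Both dates share Julian Day Number 2256606; in the Ethiopian calendar that is 7 Miyazya 1458 EC.

7 Miyazya 1458 EC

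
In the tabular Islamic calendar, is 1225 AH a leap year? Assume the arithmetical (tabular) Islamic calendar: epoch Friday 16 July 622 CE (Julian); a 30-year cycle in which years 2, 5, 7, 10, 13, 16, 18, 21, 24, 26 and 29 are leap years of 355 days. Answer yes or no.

no

Year 1225 AH is year 25 of its 30-year cycle; leap positions are 2, 5, 7, 10, 13, 16, 18, 21, 24, 26, 29, so it is a common year (354 days).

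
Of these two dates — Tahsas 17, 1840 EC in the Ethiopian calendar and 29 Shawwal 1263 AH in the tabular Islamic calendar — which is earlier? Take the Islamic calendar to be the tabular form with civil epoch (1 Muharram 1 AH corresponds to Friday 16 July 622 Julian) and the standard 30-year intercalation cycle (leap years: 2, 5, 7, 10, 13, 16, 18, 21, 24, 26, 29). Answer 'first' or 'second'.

second

The two dates have Julian Day Numbers 2396022 and 2395945 respectively.
Since 2395945 < 2396022, the second date comes first.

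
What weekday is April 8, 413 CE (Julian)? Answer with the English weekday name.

Equivalently 9 April 413 Gregorian, JDN 1872004.
Since JDN mod 7 = 1 (0 = Monday), the day is Tuesday.

Tuesday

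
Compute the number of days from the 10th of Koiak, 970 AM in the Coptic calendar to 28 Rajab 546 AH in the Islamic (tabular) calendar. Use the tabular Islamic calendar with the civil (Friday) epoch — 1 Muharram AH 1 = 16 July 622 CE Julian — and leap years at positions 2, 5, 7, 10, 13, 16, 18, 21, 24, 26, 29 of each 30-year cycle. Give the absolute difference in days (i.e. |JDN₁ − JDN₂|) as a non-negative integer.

First date → JDN 2179056; second date → JDN 2141774.
The interval is |2179056 − 2141774| = 37282 days.

37282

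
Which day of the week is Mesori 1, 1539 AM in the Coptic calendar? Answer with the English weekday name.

Wednesday

Equivalently 6 August 1823 Gregorian, JDN 2387114.
JDN 2387114 mod 7 = 2, and JDN 0 was a Monday, so this is a Wednesday.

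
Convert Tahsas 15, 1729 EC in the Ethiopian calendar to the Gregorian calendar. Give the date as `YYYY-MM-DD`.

1736-12-22

Both dates share Julian Day Number 2355477; in the Gregorian calendar that is 22 December 1736 CE.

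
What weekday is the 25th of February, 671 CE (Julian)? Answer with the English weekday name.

This is JDN 1966196 (28 February 671 Gregorian).
JDN 1966196 mod 7 = 1, and JDN 0 was a Monday, so this is a Tuesday.

Tuesday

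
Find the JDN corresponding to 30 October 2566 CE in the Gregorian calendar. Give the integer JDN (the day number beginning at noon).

2658575

JDN 2299161 is 15 October 1582 CE (Gregorian); the target day is +359414 days from there, so JDN = 2658575.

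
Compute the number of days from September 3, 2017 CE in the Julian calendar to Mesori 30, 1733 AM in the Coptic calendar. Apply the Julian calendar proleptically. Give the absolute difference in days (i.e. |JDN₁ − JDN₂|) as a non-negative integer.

JDN of the first date = 2458013.
JDN of the second date = 2458002.
|2458002 − 2458013| = 11.

11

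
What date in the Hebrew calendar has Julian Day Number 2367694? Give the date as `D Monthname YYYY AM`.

11 Sivan 5530 AM

JDN 2367694 is 4 June 1770 in the Gregorian calendar.
In the Hebrew calendar that day is 11 Sivan 5530 AM.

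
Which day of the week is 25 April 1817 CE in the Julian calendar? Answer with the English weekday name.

This is JDN 2384832 (7 May 1817 Gregorian).
JDN 2384832 mod 7 = 2, and JDN 0 was a Monday, so this is a Wednesday.

Wednesday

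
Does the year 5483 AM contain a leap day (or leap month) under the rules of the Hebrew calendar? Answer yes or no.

Hebrew year 5483 is year 11 of its 19-year Metonic cycle; leap years are at positions 3, 6, 8, 11, 14, 17, 19, so it is a leap year (13 months).

yes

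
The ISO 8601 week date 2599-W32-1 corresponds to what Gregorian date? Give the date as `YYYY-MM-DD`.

ISO week 1 of 2599 is the week containing the first Thursday of 2599.
Week 32, day 1 (Monday) lands on 2599-08-05.

2599-08-05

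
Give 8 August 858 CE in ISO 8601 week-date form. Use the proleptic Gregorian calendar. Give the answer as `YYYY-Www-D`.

The weekday is Thursday (ISO weekday 4).
That Thursday belongs to ISO week 32 of ISO year 858.

0858-W32-4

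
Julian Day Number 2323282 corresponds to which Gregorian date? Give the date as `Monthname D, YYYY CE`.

October 29, 1648 CE

JDN 2451545 is 1 Jan 2000; 2323282 is −128263 days from there.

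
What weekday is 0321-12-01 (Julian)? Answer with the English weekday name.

This is JDN 1838638 (2 December 321 Gregorian).
1838638 ≡ 4 (mod 7); counting from Monday = 0 gives Friday.

Friday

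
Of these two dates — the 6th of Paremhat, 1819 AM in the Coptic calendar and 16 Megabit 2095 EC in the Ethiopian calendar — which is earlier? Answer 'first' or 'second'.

first

First date → JDN 2489239; second date → JDN 2489249.
JDN 2489239 < JDN 2489249, so the first date is earlier.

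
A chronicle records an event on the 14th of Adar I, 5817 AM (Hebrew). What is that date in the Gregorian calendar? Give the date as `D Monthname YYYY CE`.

18 February 2057 CE

Both dates share Julian Day Number 2472413; in the Gregorian calendar that is 18 February 2057 CE.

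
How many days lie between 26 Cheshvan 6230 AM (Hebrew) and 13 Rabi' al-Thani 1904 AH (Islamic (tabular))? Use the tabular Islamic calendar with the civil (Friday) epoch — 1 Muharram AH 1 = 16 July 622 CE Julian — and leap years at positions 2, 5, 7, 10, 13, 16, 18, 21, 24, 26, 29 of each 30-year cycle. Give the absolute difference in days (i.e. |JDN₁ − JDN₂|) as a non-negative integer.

248

JDN of the first date = 2623149.
JDN of the second date = 2622901.
|2622901 − 2623149| = 248.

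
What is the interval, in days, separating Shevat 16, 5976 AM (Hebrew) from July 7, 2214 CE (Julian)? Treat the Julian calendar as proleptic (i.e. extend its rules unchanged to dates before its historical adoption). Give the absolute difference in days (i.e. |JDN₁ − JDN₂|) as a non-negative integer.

564

JDN of the first date = 2530473.
JDN of the second date = 2529909.
|2529909 − 2530473| = 564.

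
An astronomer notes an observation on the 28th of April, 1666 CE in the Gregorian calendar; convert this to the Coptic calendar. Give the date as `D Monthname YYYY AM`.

Julian Day Number of the source date = 2329672.
Converting JDN 2329672 to the Coptic calendar gives 23 Parmouti 1382 AM.

23 Parmouti 1382 AM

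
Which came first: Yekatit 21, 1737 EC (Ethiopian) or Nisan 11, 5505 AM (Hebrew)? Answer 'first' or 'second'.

first

First date → JDN 2358465; second date → JDN 2358511.
JDN 2358465 < JDN 2358511, so the first date is earlier.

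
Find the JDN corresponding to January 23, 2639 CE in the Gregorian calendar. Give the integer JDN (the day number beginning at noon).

2684957

JDN 2451545 is 1 January 2000 CE (Gregorian); the target day is +233412 days from there, so JDN = 2684957.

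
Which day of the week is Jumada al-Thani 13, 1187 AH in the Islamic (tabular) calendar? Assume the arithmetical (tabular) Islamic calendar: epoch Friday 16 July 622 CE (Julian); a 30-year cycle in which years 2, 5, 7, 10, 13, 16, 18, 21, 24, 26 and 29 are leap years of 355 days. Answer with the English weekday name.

Wednesday

In the Gregorian calendar this is 1 September 1773 (JDN 2368879).
Since JDN mod 7 = 2 (0 = Monday), the day is Wednesday.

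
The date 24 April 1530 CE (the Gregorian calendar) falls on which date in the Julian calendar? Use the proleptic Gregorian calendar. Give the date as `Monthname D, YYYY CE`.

The Julian–Gregorian offset here is 10 days (Julian trailing).
24 April 1530 Gregorian − 10 days → 14 April 1530 Julian.

April 14, 1530 CE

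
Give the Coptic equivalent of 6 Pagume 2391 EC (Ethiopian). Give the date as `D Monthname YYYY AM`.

6 Pi Kogi Enavot 2115 AM

Both dates share Julian Day Number 2597533; in the Coptic calendar that is 6 Pi Kogi Enavot 2115 AM.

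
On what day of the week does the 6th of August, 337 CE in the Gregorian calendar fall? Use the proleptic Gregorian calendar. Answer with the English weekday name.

1844364 ≡ 4 (mod 7); counting from Monday = 0 gives Friday.

Friday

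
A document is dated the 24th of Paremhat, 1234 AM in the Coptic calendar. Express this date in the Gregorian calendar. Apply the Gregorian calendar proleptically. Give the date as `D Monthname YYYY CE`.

30 March 1518 CE

Julian Day Number of the source date = 2275586.
Converting JDN 2275586 to the Gregorian calendar gives 30 March 1518 CE.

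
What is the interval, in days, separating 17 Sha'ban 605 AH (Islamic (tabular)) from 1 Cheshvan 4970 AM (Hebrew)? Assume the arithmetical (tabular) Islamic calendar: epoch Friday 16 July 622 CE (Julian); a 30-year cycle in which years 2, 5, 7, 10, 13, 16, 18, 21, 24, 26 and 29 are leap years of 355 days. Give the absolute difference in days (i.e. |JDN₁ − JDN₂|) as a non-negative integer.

219

First date → JDN 2162700; second date → JDN 2162919.
The interval is |2162700 − 2162919| = 219 days.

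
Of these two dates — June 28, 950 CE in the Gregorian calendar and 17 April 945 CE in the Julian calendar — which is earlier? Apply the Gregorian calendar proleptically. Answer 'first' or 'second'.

second

Converting both to JDN: 2068219 vs 2066326; the smaller is the second.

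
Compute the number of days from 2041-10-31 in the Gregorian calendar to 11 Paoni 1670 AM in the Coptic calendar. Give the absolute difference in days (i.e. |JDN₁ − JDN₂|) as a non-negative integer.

31912

JDN of the first date = 2466824.
JDN of the second date = 2434912.
|2434912 − 2466824| = 31912.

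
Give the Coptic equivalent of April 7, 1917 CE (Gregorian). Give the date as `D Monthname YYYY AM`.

29 Paremhat 1633 AM

Julian Day Number of the source date = 2421326.
Converting JDN 2421326 to the Coptic calendar gives 29 Paremhat 1633 AM.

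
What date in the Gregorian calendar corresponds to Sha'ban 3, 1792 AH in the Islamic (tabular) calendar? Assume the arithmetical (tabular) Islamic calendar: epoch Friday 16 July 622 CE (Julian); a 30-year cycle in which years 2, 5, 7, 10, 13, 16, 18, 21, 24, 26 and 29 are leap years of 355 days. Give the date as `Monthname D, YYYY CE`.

October 15, 2360 CE

Julian Day Number of the source date = 2583320.
Converting JDN 2583320 to the Gregorian calendar gives 15 October 2360 CE.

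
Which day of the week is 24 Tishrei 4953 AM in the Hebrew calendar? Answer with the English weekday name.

This is JDN 2156712 (10 October 1192 Gregorian).
2156712 ≡ 5 (mod 7); counting from Monday = 0 gives Saturday.

Saturday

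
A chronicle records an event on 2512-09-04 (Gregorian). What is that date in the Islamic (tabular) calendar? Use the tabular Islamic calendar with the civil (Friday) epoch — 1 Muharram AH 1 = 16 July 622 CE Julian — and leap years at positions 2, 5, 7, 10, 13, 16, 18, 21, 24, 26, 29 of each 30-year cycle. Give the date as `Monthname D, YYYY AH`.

Julian Day Number of the source date = 2638796.
Converting JDN 2638796 to the tabular Islamic calendar gives 21 Safar 1949 AH.

Safar 21, 1949 AH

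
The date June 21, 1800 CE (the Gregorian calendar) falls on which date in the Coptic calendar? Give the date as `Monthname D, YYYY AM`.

Paoni 15, 1516 AM

Julian Day Number of the source date = 2378668.
Converting JDN 2378668 to the Coptic calendar gives 15 Paoni 1516 AM.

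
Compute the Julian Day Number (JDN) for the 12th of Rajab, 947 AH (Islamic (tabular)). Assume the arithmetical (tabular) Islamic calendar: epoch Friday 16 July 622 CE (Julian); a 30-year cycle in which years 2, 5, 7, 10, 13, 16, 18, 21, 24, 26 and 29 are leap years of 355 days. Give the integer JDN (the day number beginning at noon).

2283859

In the proleptic Gregorian calendar the same day is 22 November 1540.
JDN 2400001 is 17 November 1858 CE (Gregorian), MJD 0; the target day is −116142 days from there, so JDN = 2283859.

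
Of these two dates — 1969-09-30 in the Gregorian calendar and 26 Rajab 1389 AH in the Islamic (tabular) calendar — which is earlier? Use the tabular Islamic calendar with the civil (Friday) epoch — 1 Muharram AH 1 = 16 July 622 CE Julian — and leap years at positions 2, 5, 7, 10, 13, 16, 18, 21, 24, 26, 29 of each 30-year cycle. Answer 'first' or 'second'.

Converting both to JDN: 2440495 vs 2440503; the smaller is the first.

first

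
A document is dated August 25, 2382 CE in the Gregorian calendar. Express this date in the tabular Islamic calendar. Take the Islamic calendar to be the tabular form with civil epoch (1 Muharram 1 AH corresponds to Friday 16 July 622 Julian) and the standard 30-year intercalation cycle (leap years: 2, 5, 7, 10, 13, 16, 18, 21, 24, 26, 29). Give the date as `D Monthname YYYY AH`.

14 Safar 1815 AH

Julian Day Number of the source date = 2591304.
Converting JDN 2591304 to the tabular Islamic calendar gives 14 Safar 1815 AH.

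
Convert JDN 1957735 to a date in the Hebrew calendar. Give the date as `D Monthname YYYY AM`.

JDN 1957735 is 30 December 647 in the proleptic Gregorian calendar.
In the Hebrew calendar that day is 25 Tevet 4408 AM.

25 Tevet 4408 AM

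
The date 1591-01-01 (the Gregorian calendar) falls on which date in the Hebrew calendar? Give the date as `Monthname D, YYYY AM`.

Tevet 5, 5351 AM

Both dates share Julian Day Number 2302161; in the Hebrew calendar that is 5 Tevet 5351 AM.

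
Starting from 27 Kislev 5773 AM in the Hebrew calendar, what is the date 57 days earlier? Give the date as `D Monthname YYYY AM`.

JDN of 27 Kislev 5773 AM = 2456273.
2456273 − 57 = 2456216.
JDN 2456216 in the Hebrew calendar is 29 Tishrei 5773 AM.

29 Tishrei 5773 AM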